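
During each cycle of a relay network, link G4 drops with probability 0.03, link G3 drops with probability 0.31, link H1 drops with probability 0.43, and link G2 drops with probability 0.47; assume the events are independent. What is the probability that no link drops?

P(none) = (1 − 0.03) × (1 − 0.31) × (1 − 0.43) × (1 − 0.47) = 0.97 × 0.69 × 0.57 × 0.53 = 0.20219553

0.20219553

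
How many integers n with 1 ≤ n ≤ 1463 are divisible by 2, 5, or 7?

961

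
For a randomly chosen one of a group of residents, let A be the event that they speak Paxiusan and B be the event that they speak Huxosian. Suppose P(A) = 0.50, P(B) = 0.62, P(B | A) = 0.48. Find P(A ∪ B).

P(A ∩ B) = P(A)·P(B|A) = 0.50 × 0.48 = 0.24
By inclusion–exclusion:
P(A ∪ B) = 0.50 + 0.62 − 0.24 = 0.88

0.88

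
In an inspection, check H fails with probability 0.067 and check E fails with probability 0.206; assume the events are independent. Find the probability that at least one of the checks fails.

0.259198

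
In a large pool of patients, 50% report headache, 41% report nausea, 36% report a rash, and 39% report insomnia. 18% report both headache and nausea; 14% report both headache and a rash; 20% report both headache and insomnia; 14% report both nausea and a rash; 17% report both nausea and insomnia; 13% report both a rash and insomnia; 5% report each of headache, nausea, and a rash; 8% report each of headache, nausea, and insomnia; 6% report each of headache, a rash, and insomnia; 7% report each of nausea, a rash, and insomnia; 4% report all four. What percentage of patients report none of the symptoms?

P(union) = 50 + 41 + 36 + 39 − 18 − 14 − 20 − 14 − 17 − 13 + 5 + 8 + 6 + 7 − 4 = 92%
P(none) = 100% − 92% = 8%

8%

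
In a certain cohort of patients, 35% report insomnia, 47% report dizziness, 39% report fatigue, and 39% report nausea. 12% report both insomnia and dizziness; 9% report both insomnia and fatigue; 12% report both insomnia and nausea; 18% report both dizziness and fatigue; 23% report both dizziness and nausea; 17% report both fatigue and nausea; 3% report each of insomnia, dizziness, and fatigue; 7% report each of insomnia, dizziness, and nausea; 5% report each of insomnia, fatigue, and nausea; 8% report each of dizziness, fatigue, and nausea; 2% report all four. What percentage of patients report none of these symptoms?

10%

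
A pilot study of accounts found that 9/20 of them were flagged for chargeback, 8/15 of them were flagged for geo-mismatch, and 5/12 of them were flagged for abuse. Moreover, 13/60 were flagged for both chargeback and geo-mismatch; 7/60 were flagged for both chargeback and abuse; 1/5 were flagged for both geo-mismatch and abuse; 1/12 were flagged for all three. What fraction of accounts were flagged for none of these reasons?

By inclusion-exclusion,
P(at least one) = 9/20 + 8/15 + 5/12 − 13/60 − 7/60 − 1/5 + 1/12 = 19/20
P(none) = 1 − 19/20 = 1/20

1/20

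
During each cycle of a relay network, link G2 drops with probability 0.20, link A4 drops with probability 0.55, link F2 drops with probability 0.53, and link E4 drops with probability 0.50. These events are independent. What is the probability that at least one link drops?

Independence gives P(none) = ∏(1 − pᵢ).
P(none) = (1 − 0.20) × (1 − 0.55) × (1 − 0.53) × (1 − 0.50) = 0.80 × 0.45 × 0.47 × 0.50 = 0.0846
P(at least one) = 1 − 0.0846 = 0.9154

0.9154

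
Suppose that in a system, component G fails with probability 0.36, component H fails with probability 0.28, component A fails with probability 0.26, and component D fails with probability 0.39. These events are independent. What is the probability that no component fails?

P(none) = (1 − 0.36) × (1 − 0.28) × (1 − 0.26) × (1 − 0.39) = 0.64 × 0.72 × 0.74 × 0.61 = 0.20800512

0.20800512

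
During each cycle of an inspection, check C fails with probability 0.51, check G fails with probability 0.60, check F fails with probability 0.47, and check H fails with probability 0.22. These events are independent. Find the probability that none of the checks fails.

0.0810264

P(none) = (1 − 0.51) × (1 − 0.60) × (1 − 0.47) × (1 − 0.22) = 0.49 × 0.40 × 0.53 × 0.78 = 0.0810264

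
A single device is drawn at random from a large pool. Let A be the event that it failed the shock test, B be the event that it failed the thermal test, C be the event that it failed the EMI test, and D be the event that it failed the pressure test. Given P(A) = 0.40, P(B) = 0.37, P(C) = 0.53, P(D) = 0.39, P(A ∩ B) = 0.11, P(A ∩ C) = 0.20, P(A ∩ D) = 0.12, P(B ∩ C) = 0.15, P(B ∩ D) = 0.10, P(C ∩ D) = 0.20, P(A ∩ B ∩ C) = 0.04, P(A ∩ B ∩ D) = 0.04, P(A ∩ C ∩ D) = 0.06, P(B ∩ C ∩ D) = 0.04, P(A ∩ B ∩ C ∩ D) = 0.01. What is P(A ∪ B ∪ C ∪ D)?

0.98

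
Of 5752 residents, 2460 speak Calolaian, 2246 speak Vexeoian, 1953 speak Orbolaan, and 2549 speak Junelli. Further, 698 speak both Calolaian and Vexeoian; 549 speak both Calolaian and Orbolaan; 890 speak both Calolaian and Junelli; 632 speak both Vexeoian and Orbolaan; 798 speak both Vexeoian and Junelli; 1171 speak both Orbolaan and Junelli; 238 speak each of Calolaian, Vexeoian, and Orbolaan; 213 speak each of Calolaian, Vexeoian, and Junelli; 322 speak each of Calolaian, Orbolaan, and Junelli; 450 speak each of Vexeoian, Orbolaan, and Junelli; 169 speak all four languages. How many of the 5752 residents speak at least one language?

5524

Inclusion–exclusion gives
N(≥1) = 2460 + 2246 + 1953 + 2549 − 698 − 549 − 890 − 632 − 798 − 1171 + 238 + 213 + 322 + 450 − 169 = 5524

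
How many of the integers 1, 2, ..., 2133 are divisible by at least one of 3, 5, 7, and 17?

1215

Using inclusion–exclusion:
⌊2133/3⌋ + ⌊2133/5⌋ + ⌊2133/7⌋ + ⌊2133/17⌋ − ⌊2133/15⌋ − ⌊2133/21⌋ − ⌊2133/51⌋ − ⌊2133/35⌋ − ⌊2133/85⌋ − ⌊2133/119⌋ + ⌊2133/105⌋ + ⌊2133/255⌋ + ⌊2133/357⌋ + ⌊2133/595⌋ − ⌊2133/1785⌋ = 711 + 426 + 304 + 125 − 142 − 101 − 41 − 60 − 25 − 17 + 20 + 8 + 5 + 3 − 1 = 1215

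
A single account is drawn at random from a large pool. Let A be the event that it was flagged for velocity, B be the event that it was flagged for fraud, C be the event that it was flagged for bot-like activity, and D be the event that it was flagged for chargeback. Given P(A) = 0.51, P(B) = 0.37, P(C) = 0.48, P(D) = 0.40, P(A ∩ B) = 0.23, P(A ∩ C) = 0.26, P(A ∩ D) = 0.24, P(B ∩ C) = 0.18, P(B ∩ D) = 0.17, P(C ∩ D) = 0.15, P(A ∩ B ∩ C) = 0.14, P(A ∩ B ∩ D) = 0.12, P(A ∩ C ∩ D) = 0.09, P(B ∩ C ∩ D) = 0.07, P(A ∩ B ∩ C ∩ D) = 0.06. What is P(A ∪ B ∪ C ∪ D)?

0.89

Inclusion–exclusion gives
P(A ∪ B ∪ C ∪ D) = 0.51 + 0.37 + 0.48 + 0.40 − 0.23 − 0.26 − 0.24 − 0.18 − 0.17 − 0.15 + 0.14 + 0.12 + 0.09 + 0.07 − 0.06 = 0.89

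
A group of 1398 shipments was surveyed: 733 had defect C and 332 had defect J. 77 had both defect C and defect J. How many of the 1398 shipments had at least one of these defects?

988

Inclusion–exclusion gives
|at least one| = 733 + 332 − 77 = 988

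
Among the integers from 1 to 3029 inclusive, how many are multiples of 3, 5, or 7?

By inclusion-exclusion,
⌊3029/3⌋ + ⌊3029/5⌋ + ⌊3029/7⌋ − ⌊3029/15⌋ − ⌊3029/21⌋ − ⌊3029/35⌋ + ⌊3029/105⌋ = 1009 + 605 + 432 − 201 − 144 − 86 + 28 = 1643

1643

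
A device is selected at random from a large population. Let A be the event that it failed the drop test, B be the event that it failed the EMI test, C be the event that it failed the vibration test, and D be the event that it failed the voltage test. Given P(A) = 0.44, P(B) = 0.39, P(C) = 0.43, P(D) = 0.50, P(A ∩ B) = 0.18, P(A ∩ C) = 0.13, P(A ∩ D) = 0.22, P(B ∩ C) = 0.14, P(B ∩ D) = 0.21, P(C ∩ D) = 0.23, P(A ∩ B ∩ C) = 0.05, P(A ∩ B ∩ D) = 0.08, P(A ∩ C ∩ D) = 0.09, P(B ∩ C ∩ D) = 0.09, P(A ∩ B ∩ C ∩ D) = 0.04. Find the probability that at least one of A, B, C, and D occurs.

0.92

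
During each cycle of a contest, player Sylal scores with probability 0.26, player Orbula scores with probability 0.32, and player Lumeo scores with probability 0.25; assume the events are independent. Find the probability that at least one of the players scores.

0.6226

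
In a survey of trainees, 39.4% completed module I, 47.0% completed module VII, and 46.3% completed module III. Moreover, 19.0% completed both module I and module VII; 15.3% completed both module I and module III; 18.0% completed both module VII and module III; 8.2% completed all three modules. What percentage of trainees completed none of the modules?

11.4%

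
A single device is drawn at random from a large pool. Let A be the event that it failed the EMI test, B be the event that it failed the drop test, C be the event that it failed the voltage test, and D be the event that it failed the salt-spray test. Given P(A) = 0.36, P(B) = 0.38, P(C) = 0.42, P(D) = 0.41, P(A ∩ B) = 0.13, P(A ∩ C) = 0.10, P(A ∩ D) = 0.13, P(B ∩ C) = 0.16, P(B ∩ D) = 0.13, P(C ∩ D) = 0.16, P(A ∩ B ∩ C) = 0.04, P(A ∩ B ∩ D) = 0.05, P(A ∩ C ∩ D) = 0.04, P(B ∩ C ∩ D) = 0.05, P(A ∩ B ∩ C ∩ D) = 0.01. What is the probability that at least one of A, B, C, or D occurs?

0.93

Inclusion–exclusion gives
P(A ∪ B ∪ C ∪ D) = 0.36 + 0.38 + 0.42 + 0.41 − 0.13 − 0.10 − 0.13 − 0.16 − 0.13 − 0.16 + 0.04 + 0.05 + 0.04 + 0.05 − 0.01 = 0.93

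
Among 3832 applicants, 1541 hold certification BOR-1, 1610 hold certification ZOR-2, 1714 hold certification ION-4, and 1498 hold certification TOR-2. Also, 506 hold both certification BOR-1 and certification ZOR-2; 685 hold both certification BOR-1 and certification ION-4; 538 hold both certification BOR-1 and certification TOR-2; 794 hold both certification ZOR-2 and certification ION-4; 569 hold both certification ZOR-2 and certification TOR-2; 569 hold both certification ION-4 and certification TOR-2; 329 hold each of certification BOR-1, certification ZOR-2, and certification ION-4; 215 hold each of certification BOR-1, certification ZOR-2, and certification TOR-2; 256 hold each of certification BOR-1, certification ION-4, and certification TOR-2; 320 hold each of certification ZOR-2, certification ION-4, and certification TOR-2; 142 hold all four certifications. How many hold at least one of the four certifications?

3680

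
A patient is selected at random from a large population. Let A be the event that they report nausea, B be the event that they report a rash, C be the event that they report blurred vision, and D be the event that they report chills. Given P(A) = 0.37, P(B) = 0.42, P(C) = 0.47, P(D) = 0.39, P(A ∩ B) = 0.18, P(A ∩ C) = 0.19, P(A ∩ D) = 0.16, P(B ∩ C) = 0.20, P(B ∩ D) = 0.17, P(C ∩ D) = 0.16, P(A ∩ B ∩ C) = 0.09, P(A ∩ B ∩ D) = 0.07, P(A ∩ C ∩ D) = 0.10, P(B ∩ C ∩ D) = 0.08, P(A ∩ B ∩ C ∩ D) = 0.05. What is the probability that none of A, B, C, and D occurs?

P(A ∪ B ∪ C ∪ D) = 0.37 + 0.42 + 0.47 + 0.39 − 0.18 − 0.19 − 0.16 − 0.20 − 0.17 − 0.16 + 0.09 + 0.07 + 0.10 + 0.08 − 0.05 = 0.88
P(none) = 1 − 0.88 = 0.12

0.12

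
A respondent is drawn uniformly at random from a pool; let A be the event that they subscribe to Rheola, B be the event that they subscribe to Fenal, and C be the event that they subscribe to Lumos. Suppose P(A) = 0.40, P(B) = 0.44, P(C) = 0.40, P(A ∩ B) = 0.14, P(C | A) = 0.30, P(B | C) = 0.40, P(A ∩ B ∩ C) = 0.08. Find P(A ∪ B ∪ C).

0.90

P(A ∩ C) = P(A)·P(C|A) = 0.40 × 0.30 = 0.12
P(B ∩ C) = P(C)·P(B|C) = 0.40 × 0.40 = 0.16
By inclusion-exclusion,
P(A ∪ B ∪ C) = 0.40 + 0.44 + 0.40 − 0.14 − 0.12 − 0.16 + 0.08 = 0.90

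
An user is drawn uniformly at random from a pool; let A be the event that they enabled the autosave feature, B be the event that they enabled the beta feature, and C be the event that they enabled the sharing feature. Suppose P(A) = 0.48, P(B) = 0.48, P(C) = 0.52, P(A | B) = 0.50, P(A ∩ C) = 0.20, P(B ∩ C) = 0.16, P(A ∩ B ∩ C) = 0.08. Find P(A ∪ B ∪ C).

P(A ∩ B) = P(B)·P(A|B) = 0.48 × 0.50 = 0.24
Inclusion–exclusion gives
P(A ∪ B ∪ C) = 0.48 + 0.48 + 0.52 − 0.24 − 0.20 − 0.16 + 0.08 = 0.96

0.96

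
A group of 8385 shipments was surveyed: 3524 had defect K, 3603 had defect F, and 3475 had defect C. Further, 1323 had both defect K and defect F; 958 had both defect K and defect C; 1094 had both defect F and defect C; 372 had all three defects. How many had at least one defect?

|at least one| = 3524 + 3603 + 3475 − 1323 − 958 − 1094 + 372 = 7599

7599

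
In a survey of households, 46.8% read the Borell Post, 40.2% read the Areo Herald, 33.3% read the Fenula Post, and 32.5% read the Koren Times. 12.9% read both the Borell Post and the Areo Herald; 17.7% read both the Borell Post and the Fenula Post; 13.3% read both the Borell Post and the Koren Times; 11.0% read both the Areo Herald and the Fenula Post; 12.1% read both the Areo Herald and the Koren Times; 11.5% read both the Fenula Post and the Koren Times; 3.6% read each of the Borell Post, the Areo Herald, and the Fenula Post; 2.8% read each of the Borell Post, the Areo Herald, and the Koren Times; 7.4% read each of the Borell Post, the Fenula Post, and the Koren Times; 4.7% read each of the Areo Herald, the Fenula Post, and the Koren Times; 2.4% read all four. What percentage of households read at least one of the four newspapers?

By inclusion-exclusion,
P(union) = 46.8 + 40.2 + 33.3 + 32.5 − 12.9 − 17.7 − 13.3 − 11.0 − 12.1 − 11.5 + 3.6 + 2.8 + 7.4 + 4.7 − 2.4 = 90.4%

90.4%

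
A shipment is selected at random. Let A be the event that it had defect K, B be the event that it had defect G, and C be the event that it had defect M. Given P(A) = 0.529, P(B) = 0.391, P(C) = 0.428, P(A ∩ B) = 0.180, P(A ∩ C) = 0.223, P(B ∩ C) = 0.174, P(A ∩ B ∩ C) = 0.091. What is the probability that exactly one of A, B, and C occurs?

0.467

P(exactly one) = 0.529 + 0.391 + 0.428 − 2·0.180 − 2·0.223 − 2·0.174 + 3·0.091 = 0.467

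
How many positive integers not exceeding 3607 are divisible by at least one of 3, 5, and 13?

floor(3607/3) + floor(3607/5) + floor(3607/13) − floor(3607/15) − floor(3607/39) − floor(3607/65) + floor(3607/195) = 1202 + 721 + 277 − 240 − 92 − 55 + 18 = 1831

1831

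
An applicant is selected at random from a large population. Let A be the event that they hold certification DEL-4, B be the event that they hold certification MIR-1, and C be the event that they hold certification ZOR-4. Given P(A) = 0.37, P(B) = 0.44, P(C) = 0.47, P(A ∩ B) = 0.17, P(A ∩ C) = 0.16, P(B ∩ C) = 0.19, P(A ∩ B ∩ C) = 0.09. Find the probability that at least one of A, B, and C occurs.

0.85

P(A ∪ B ∪ C) = 0.37 + 0.44 + 0.47 − 0.17 − 0.16 − 0.19 + 0.09 = 0.85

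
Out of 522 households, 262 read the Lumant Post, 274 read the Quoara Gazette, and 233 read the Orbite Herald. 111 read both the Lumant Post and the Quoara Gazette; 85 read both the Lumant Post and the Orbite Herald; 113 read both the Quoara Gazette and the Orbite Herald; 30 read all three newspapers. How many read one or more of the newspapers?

Inclusion–exclusion gives
|at least one| = 262 + 274 + 233 − 111 − 85 − 113 + 30 = 490

490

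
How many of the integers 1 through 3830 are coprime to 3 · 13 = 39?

2358

⌊3830/3⌋ + ⌊3830/13⌋ − ⌊3830/39⌋ = 1276 + 294 − 98 = 1472
3830 − 1472 = 2358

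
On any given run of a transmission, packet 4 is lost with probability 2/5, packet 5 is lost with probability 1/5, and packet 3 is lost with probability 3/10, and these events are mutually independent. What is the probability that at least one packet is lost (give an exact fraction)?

83/125

P(none) = (1 − 2/5) × (1 − 1/5) × (1 − 3/10) = 3/5 × 4/5 × 7/10 = 42/125
P(at least one) = 1 − 42/125 = 83/125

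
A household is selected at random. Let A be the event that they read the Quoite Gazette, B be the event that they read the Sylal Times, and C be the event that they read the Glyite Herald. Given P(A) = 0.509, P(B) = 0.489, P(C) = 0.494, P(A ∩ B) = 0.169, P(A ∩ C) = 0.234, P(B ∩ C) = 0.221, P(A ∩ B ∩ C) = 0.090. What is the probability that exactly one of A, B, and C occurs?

0.514

By inclusion–exclusion (exactly-one form):
P(exactly one) = 0.509 + 0.489 + 0.494 − 2·0.169 − 2·0.234 − 2·0.221 + 3·0.090 = 0.514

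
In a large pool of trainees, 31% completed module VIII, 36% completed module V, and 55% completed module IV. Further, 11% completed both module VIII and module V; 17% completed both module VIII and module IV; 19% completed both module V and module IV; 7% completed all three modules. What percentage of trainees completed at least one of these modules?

82%

P(≥1) = 31 + 36 + 55 − 11 − 17 − 19 + 7 = 82%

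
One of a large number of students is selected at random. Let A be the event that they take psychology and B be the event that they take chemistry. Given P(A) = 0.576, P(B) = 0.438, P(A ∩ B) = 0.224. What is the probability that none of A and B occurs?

By inclusion–exclusion:
P(A ∪ B) = 0.576 + 0.438 − 0.224 = 0.790
P(none) = 1 − 0.790 = 0.210

0.210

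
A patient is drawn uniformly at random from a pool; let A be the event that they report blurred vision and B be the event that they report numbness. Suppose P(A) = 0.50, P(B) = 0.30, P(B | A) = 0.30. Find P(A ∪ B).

P(A ∩ B) = P(A)·P(B|A) = 0.50 × 0.30 = 0.15
Apply inclusion-exclusion:
P(A ∪ B) = 0.50 + 0.30 − 0.15 = 0.65

0.65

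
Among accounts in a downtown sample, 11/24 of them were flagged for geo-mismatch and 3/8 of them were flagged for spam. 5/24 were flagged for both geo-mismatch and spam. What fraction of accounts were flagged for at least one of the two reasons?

5/8

P(union) = 11/24 + 3/8 − 5/24 = 5/8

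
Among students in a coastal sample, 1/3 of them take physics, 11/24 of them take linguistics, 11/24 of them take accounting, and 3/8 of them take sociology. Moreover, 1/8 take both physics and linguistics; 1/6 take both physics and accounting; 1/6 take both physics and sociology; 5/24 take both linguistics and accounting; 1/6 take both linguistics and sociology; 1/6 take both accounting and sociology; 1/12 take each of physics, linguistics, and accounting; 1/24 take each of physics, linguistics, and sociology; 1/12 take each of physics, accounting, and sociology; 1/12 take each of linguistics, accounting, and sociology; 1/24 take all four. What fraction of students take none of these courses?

1/8

By inclusion-exclusion,
P(≥1) = 1/3 + 11/24 + 11/24 + 3/8 − 1/8 − 1/6 − 1/6 − 5/24 − 1/6 − 1/6 + 1/12 + 1/24 + 1/12 + 1/12 − 1/24 = 7/8
P(none) = 1 − 7/8 = 1/8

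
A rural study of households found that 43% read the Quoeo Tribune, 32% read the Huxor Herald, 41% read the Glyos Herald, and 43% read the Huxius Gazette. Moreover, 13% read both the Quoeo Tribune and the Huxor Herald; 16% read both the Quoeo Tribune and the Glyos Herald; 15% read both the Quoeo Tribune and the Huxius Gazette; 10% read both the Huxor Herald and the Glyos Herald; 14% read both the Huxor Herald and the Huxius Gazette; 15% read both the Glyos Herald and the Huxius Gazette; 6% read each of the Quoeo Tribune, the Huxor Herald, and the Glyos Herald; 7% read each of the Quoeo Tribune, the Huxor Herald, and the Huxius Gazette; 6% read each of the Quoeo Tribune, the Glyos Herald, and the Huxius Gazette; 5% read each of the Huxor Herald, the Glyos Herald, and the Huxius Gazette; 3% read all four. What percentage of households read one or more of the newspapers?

By inclusion-exclusion,
P(union) = 43 + 32 + 41 + 43 − 13 − 16 − 15 − 10 − 14 − 15 + 6 + 7 + 6 + 5 − 3 = 97%

97%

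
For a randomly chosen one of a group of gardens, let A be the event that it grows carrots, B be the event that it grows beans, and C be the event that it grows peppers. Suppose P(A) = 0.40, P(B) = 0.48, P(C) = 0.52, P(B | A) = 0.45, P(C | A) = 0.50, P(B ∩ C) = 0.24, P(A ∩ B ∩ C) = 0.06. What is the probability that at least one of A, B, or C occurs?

0.84

P(A ∩ B) = P(A)·P(B|A) = 0.40 × 0.45 = 0.18
P(A ∩ C) = P(A)·P(C|A) = 0.40 × 0.50 = 0.20
By inclusion–exclusion:
P(A ∪ B ∪ C) = 0.40 + 0.48 + 0.52 − 0.18 − 0.20 − 0.24 + 0.06 = 0.84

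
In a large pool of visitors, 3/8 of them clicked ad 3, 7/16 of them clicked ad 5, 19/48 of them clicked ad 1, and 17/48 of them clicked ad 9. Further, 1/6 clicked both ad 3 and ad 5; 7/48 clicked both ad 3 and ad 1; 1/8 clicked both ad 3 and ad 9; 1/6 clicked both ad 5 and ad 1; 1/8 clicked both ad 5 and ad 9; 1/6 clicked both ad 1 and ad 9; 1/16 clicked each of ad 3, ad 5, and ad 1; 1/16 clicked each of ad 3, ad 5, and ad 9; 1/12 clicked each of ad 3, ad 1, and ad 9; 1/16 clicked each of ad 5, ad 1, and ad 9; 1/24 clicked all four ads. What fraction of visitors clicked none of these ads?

5/48

P(≥1) = 3/8 + 7/16 + 19/48 + 17/48 − 1/6 − 7/48 − 1/8 − 1/6 − 1/8 − 1/6 + 1/16 + 1/16 + 1/12 + 1/16 − 1/24 = 43/48
P(none) = 1 − 43/48 = 5/48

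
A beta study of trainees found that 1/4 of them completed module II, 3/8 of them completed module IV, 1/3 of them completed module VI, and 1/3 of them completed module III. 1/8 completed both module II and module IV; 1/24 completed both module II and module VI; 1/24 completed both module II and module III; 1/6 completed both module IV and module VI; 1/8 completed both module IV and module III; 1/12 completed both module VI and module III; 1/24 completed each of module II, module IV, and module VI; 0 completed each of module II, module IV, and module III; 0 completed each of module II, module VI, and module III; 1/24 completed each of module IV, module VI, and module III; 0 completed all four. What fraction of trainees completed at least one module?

19/24

P(union) = 1/4 + 3/8 + 1/3 + 1/3 − 1/8 − 1/24 − 1/24 − 1/6 − 1/8 − 1/12 + 1/24 + 0 + 0 + 1/24 − 0 = 19/24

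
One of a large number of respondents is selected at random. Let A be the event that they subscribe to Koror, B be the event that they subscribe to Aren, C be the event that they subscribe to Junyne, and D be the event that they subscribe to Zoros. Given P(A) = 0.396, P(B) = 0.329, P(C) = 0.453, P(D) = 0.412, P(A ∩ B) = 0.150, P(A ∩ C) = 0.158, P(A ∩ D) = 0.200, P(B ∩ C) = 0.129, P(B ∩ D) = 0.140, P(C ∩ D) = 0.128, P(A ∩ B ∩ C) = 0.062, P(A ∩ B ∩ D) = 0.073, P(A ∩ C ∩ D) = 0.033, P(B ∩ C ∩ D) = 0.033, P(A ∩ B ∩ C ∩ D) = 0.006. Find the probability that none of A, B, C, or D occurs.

0.120

By inclusion–exclusion:
P(A ∪ B ∪ C ∪ D) = 0.396 + 0.329 + 0.453 + 0.412 − 0.150 − 0.158 − 0.200 − 0.129 − 0.140 − 0.128 + 0.062 + 0.073 + 0.033 + 0.033 − 0.006 = 0.880
P(none) = 1 − 0.880 = 0.120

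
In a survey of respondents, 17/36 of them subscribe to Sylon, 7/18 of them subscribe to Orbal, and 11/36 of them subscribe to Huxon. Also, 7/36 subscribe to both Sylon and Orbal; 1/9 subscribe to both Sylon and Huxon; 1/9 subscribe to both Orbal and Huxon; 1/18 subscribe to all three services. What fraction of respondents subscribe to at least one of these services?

29/36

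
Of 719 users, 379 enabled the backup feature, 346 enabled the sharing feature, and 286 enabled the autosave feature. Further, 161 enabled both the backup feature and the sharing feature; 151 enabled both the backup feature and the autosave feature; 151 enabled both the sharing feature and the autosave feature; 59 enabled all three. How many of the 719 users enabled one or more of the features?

Inclusion–exclusion gives
|at least one| = 379 + 346 + 286 − 161 − 151 − 151 + 59 = 607

607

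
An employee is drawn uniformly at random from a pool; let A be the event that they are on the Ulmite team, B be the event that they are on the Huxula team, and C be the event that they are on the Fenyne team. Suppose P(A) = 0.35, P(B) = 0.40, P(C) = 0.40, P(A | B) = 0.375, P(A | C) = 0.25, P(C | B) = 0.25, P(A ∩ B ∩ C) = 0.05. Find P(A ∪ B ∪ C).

0.85

P(A ∩ B) = P(B)·P(A|B) = 0.40 × 0.375 = 0.15
P(A ∩ C) = P(C)·P(A|C) = 0.40 × 0.25 = 0.10
P(B ∩ C) = P(B)·P(C|B) = 0.40 × 0.25 = 0.10
P(A ∪ B ∪ C) = 0.35 + 0.40 + 0.40 − 0.15 − 0.10 − 0.10 + 0.05 = 0.85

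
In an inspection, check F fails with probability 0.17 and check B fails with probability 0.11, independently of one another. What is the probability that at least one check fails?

P(none) = (1 − 0.17) × (1 − 0.11) = 0.83 × 0.89 = 0.7387
P(at least one) = 1 − 0.7387 = 0.2613

0.2613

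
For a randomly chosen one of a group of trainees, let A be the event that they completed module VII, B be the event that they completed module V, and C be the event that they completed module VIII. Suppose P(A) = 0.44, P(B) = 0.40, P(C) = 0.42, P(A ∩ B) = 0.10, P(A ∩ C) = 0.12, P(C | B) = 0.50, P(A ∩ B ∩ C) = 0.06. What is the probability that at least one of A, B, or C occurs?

0.90

P(B ∩ C) = P(B)·P(C|B) = 0.40 × 0.50 = 0.20
By inclusion-exclusion,
P(A ∪ B ∪ C) = 0.44 + 0.40 + 0.42 − 0.10 − 0.12 − 0.20 + 0.06 = 0.90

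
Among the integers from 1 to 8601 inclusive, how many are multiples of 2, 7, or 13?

5198

Apply inclusion-exclusion:
4300 + 1228 + 661 − 614 − 330 − 94 + 47 = 5198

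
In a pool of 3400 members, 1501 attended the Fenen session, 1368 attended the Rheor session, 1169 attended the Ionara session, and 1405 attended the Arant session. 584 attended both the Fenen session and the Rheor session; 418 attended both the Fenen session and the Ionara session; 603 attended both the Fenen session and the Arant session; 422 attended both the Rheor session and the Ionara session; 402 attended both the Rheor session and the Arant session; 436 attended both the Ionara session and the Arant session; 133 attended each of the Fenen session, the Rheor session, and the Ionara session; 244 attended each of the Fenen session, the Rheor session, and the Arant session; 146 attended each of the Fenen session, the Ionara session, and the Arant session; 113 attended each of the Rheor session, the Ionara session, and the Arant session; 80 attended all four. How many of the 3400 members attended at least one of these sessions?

|union| = 1501 + 1368 + 1169 + 1405 − 584 − 418 − 603 − 422 − 402 − 436 + 133 + 244 + 146 + 113 − 80 = 3134

3134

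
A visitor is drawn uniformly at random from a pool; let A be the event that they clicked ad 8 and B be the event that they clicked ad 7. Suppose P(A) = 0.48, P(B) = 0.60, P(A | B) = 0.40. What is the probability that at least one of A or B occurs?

P(A ∩ B) = P(B)·P(A|B) = 0.60 × 0.40 = 0.24
P(A ∪ B) = 0.48 + 0.60 − 0.24 = 0.84

0.84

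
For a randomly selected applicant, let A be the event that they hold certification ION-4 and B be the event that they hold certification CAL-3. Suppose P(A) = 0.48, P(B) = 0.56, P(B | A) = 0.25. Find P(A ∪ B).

P(A ∩ B) = P(A)·P(B|A) = 0.48 × 0.25 = 0.12
Inclusion–exclusion gives
P(A ∪ B) = 0.48 + 0.56 − 0.12 = 0.92

0.92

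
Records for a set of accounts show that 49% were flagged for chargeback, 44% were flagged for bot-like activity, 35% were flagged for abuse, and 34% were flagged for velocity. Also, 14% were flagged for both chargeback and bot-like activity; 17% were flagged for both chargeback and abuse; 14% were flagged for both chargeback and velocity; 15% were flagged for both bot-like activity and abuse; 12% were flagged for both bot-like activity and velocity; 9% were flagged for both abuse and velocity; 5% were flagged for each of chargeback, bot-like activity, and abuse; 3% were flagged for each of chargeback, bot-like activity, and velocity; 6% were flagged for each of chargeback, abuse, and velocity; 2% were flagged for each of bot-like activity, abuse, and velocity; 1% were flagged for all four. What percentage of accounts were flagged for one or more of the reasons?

96%

Apply inclusion-exclusion:
P(at least one) = 49 + 44 + 35 + 34 − 14 − 17 − 14 − 15 − 12 − 9 + 5 + 3 + 6 + 2 − 1 = 96%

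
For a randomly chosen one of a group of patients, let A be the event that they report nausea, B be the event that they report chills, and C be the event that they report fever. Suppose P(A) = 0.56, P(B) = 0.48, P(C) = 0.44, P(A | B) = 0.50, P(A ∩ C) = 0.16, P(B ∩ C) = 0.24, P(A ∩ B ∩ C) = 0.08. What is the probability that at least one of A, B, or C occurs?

P(A ∩ B) = P(B)·P(A|B) = 0.48 × 0.50 = 0.24
P(A ∪ B ∪ C) = 0.56 + 0.48 + 0.44 − 0.24 − 0.16 − 0.24 + 0.08 = 0.92

0.92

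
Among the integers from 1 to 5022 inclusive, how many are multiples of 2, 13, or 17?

Apply inclusion-exclusion:
2511 + 386 + 295 − 193 − 147 − 22 + 11 = 2841

2841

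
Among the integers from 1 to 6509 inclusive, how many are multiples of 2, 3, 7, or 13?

4792

Using inclusion–exclusion:
⌊6509/2⌋ + ⌊6509/3⌋ + ⌊6509/7⌋ + ⌊6509/13⌋ − ⌊6509/6⌋ − ⌊6509/14⌋ − ⌊6509/26⌋ − ⌊6509/21⌋ − ⌊6509/39⌋ − ⌊6509/91⌋ + ⌊6509/42⌋ + ⌊6509/78⌋ + ⌊6509/182⌋ + ⌊6509/273⌋ − ⌊6509/546⌋ = 3254 + 2169 + 929 + 500 − 1084 − 464 − 250 − 309 − 166 − 71 + 154 + 83 + 35 + 23 − 11 = 4792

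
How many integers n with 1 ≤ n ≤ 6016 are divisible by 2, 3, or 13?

4165

By inclusion-exclusion,
floor(6016/2) + floor(6016/3) + floor(6016/13) − floor(6016/6) − floor(6016/26) − floor(6016/39) + floor(6016/78) = 3008 + 2005 + 462 − 1002 − 231 − 154 + 77 = 4165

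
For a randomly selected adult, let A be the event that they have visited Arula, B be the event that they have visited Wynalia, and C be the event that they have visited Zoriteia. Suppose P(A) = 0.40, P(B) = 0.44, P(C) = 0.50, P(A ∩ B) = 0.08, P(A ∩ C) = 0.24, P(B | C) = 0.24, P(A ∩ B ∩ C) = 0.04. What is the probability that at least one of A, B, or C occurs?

0.94

P(B ∩ C) = P(C)·P(B|C) = 0.50 × 0.24 = 0.12
P(A ∪ B ∪ C) = 0.40 + 0.44 + 0.50 − 0.08 − 0.24 − 0.12 + 0.04 = 0.94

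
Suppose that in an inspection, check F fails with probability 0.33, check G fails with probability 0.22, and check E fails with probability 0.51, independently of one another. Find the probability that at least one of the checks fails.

0.743926

Independence gives P(none) = ∏(1 − pᵢ).
P(none) = (1 − 0.33) × (1 − 0.22) × (1 − 0.51) = 0.67 × 0.78 × 0.49 = 0.256074
P(at least one) = 1 − 0.256074 = 0.743926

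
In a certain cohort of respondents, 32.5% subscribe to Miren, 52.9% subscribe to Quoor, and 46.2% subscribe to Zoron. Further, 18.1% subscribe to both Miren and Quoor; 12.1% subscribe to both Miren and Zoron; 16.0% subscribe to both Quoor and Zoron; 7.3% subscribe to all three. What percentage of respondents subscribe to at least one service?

92.7%

Apply inclusion-exclusion:
P(at least one) = 32.5 + 52.9 + 46.2 − 18.1 − 12.1 − 16.0 + 7.3 = 92.7%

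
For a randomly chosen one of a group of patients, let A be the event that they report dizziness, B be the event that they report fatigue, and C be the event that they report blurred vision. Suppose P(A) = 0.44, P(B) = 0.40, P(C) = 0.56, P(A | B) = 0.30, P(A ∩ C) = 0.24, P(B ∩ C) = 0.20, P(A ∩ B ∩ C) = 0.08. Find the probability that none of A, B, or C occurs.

P(A ∩ B) = P(B)·P(A|B) = 0.40 × 0.30 = 0.12
P(A ∪ B ∪ C) = 0.44 + 0.40 + 0.56 − 0.12 − 0.24 − 0.20 + 0.08 = 0.92
P(none) = 1 − 0.92 = 0.08

0.08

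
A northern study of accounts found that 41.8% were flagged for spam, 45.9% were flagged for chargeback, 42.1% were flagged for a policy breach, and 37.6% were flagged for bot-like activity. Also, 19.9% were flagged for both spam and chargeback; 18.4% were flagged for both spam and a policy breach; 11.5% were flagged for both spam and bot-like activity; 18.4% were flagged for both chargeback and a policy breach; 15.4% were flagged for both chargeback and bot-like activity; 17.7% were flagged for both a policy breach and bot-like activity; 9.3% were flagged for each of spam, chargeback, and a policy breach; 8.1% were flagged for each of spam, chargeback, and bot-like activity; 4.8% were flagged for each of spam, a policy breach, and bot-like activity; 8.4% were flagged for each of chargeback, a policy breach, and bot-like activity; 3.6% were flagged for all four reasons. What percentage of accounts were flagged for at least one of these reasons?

93.1%

Inclusion–exclusion gives
P(union) = 41.8 + 45.9 + 42.1 + 37.6 − 19.9 − 18.4 − 11.5 − 18.4 − 15.4 − 17.7 + 9.3 + 8.1 + 4.8 + 8.4 − 3.6 = 93.1%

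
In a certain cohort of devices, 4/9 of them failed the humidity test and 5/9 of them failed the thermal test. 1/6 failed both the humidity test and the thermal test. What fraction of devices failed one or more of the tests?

5/6

By inclusion–exclusion:
P(≥1) = 4/9 + 5/9 − 1/6 = 5/6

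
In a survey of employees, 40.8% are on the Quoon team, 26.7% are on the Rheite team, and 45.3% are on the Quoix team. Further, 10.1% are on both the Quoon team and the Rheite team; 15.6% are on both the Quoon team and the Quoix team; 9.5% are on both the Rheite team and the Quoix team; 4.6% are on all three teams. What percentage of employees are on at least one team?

Using inclusion–exclusion:
P(≥1) = 40.8 + 26.7 + 45.3 − 10.1 − 15.6 − 9.5 + 4.6 = 82.2%

82.2%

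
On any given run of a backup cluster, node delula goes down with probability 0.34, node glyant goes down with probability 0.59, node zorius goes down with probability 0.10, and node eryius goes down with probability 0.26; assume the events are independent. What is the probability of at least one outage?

0.8197804

Since the events are independent, P(none) is the product of the individual non-occurrence probabilities.
P(none) = (1 − 0.34) × (1 − 0.59) × (1 − 0.10) × (1 − 0.26) = 0.66 × 0.41 × 0.90 × 0.74 = 0.1802196
P(at least one) = 1 − 0.1802196 = 0.8197804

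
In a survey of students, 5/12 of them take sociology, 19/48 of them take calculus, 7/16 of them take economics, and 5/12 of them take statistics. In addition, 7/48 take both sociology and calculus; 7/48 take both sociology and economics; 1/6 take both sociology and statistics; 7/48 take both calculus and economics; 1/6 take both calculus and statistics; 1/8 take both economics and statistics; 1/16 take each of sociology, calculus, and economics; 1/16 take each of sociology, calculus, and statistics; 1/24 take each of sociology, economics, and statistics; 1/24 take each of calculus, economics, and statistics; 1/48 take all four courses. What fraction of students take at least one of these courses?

23/24

P(union) = 5/12 + 19/48 + 7/16 + 5/12 − 7/48 − 7/48 − 1/6 − 7/48 − 1/6 − 1/8 + 1/16 + 1/16 + 1/24 + 1/24 − 1/48 = 23/24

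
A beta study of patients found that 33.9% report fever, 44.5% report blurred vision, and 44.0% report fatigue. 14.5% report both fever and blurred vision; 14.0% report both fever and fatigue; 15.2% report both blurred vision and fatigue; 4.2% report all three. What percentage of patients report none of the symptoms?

Using inclusion–exclusion:
P(at least one) = 33.9 + 44.5 + 44.0 − 14.5 − 14.0 − 15.2 + 4.2 = 82.9%
P(none) = 100% − 82.9% = 17.1%

17.1%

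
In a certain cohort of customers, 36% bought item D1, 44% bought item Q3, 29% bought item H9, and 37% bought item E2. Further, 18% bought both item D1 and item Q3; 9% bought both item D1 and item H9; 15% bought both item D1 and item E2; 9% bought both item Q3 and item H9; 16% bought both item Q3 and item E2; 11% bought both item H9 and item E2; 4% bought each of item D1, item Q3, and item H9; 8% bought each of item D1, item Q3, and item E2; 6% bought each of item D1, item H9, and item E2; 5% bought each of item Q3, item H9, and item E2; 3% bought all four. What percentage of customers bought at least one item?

Apply inclusion-exclusion:
P(at least one) = 36 + 44 + 29 + 37 − 18 − 9 − 15 − 9 − 16 − 11 + 4 + 8 + 6 + 5 − 3 = 88%

88%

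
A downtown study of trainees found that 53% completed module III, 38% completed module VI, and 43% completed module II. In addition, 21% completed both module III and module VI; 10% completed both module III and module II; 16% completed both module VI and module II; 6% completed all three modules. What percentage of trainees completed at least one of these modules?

93%

By inclusion-exclusion,
P(at least one) = 53 + 38 + 43 − 21 − 10 − 16 + 6 = 93%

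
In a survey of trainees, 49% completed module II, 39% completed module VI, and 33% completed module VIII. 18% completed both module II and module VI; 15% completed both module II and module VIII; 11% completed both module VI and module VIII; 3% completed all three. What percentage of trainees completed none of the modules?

20%

P(at least one) = 49 + 39 + 33 − 18 − 15 − 11 + 3 = 80%
P(none) = 100% − 80% = 20%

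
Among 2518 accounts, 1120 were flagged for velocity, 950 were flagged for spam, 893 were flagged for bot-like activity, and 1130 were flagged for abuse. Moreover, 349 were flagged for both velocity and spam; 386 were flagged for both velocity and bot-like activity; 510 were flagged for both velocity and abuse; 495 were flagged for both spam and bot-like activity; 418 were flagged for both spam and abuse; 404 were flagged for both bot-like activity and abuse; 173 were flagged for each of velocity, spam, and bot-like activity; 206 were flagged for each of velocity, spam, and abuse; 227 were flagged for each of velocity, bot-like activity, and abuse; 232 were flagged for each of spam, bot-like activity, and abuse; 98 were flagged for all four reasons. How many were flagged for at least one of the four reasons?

2271

|union| = 1120 + 950 + 893 + 1130 − 349 − 386 − 510 − 495 − 418 − 404 + 173 + 206 + 227 + 232 − 98 = 2271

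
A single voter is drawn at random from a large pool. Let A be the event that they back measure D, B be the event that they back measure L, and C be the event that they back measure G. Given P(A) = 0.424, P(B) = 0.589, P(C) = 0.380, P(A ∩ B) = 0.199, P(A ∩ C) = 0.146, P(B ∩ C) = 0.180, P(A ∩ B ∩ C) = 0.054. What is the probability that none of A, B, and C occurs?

By inclusion-exclusion,
P(A ∪ B ∪ C) = 0.424 + 0.589 + 0.380 − 0.199 − 0.146 − 0.180 + 0.054 = 0.922
P(none) = 1 − 0.922 = 0.078

0.078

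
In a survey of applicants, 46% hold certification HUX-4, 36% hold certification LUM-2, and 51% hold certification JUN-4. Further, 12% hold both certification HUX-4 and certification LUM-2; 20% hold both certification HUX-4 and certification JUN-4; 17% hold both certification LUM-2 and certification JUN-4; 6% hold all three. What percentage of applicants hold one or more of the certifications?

90%

P(union) = 46 + 36 + 51 − 12 − 20 − 17 + 6 = 90%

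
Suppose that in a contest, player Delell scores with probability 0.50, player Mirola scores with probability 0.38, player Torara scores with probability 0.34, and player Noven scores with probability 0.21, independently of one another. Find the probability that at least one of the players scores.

P(none) = (1 − 0.50) × (1 − 0.38) × (1 − 0.34) × (1 − 0.21) = 0.50 × 0.62 × 0.66 × 0.79 = 0.161634
P(at least one) = 1 − 0.161634 = 0.838366

0.838366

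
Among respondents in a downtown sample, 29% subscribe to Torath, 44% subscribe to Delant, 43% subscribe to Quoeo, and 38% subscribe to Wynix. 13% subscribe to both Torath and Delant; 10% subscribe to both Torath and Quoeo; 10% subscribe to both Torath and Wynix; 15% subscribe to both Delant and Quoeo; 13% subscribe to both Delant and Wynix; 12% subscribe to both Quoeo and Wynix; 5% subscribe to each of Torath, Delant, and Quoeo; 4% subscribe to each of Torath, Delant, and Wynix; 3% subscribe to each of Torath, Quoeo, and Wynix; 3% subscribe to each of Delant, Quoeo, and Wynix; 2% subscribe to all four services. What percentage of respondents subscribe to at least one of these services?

Using inclusion–exclusion:
P(≥1) = 29 + 44 + 43 + 38 − 13 − 10 − 10 − 15 − 13 − 12 + 5 + 4 + 3 + 3 − 2 = 94%

94%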